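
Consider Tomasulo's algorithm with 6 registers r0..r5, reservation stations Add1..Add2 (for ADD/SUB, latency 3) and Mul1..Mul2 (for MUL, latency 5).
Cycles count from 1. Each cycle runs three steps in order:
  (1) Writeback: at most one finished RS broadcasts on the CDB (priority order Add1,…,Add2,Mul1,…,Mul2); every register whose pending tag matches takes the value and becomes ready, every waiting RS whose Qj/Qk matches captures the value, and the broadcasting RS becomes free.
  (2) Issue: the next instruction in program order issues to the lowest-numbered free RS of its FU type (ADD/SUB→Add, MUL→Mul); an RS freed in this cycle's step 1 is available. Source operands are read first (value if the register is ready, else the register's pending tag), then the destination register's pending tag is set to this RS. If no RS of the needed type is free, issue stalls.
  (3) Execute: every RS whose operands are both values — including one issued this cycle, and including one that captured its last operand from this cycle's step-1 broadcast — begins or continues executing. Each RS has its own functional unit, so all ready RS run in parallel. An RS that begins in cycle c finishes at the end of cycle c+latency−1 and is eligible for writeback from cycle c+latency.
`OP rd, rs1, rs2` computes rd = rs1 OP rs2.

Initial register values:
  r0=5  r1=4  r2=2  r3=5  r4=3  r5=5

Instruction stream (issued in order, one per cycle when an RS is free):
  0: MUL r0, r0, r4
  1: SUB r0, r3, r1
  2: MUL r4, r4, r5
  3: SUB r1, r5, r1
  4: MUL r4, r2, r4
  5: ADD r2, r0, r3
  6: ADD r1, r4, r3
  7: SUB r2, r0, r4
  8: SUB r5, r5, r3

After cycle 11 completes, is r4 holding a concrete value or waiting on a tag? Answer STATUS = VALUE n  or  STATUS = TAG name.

STATUS = TAG Mul1

cycle 1: issue MUL r0<-Mul1 // r0:Mul1,r1:4,r2:2,r3:5,r4:3,r5:5
cycle 2: issue SUB r0<-Add1 // r0:Add1,r1:4,r2:2,r3:5,r4:3,r5:5
cycle 3: issue MUL r4<-Mul2 // r0:Add1,r1:4,r2:2,r3:5,r4:Mul2,r5:5
cycle 4: issue SUB r1<-Add2 // r0:Add1,r1:Add2,r2:2,r3:5,r4:Mul2,r5:5
cycle 5: CDB Add1=1; stall // r0:1,r1:Add2,r2:2,r3:5,r4:Mul2,r5:5
cycle 6: CDB Mul1=15; issue MUL r4<-Mul1 // r0:1,r1:Add2,r2:2,r3:5,r4:Mul1,r5:5
cycle 7: CDB Add2=1; issue ADD r2<-Add1 // r0:1,r1:1,r2:Add1,r3:5,r4:Mul1,r5:5
cycle 8: CDB Mul2=15; issue ADD r1<-Add2 // r0:1,r1:Add2,r2:Add1,r3:5,r4:Mul1,r5:5
cycle 9: stall // r0:1,r1:Add2,r2:Add1,r3:5,r4:Mul1,r5:5
cycle 10: CDB Add1=6; issue SUB r2<-Add1 // r0:1,r1:Add2,r2:Add1,r3:5,r4:Mul1,r5:5
cycle 11: stall // r0:1,r1:Add2,r2:Add1,r3:5,r4:Mul1,r5:5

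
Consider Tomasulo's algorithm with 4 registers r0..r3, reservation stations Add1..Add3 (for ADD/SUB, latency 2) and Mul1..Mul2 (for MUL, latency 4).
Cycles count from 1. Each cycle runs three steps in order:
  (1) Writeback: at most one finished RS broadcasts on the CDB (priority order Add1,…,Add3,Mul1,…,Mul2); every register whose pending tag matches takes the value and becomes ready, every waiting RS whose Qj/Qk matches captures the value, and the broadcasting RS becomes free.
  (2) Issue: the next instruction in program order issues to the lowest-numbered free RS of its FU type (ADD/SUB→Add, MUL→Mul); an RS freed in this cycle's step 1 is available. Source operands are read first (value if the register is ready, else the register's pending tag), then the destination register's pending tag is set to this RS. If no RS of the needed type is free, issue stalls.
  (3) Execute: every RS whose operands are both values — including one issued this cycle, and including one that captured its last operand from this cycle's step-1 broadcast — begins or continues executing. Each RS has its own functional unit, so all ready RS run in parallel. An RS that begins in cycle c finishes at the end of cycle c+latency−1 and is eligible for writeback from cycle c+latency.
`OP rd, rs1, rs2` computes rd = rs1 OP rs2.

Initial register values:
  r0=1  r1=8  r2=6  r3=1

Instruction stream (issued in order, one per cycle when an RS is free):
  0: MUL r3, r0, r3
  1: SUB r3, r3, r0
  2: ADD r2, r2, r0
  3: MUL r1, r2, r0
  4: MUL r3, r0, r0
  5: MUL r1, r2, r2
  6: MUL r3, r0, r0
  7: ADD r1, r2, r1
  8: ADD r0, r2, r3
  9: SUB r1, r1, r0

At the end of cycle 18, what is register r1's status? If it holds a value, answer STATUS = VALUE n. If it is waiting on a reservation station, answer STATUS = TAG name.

STATUS = VALUE 48

  c1: issue MUL r3<-Mul1  regs: r0:1,r1:8,r2:6,r3:Mul1
  c2: issue SUB r3<-Add1  regs: r0:1,r1:8,r2:6,r3:Add1
  c3: issue ADD r2<-Add2  regs: r0:1,r1:8,r2:Add2,r3:Add1
  c4: issue MUL r1<-Mul2  regs: r0:1,r1:Mul2,r2:Add2,r3:Add1
  c5: CDB Add2=7; stall  regs: r0:1,r1:Mul2,r2:7,r3:Add1
  c6: CDB Mul1=1; issue MUL r3<-Mul1  regs: r0:1,r1:Mul2,r2:7,r3:Mul1
  c7: stall  regs: r0:1,r1:Mul2,r2:7,r3:Mul1
  c8: CDB Add1=0; stall  regs: r0:1,r1:Mul2,r2:7,r3:Mul1
  c9: CDB Mul2=7; issue MUL r1<-Mul2  regs: r0:1,r1:Mul2,r2:7,r3:Mul1
  c10: CDB Mul1=1; issue MUL r3<-Mul1  regs: r0:1,r1:Mul2,r2:7,r3:Mul1
  c11: issue ADD r1<-Add1  regs: r0:1,r1:Add1,r2:7,r3:Mul1
  c12: issue ADD r0<-Add2  regs: r0:Add2,r1:Add1,r2:7,r3:Mul1
  c13: CDB Mul2=49; issue SUB r1<-Add3  regs: r0:Add2,r1:Add3,r2:7,r3:Mul1
  c14: CDB Mul1=1  regs: r0:Add2,r1:Add3,r2:7,r3:1
  c15: CDB Add1=56  regs: r0:Add2,r1:Add3,r2:7,r3:1
  c16: CDB Add2=8  regs: r0:8,r1:Add3,r2:7,r3:1
  c17: -  regs: r0:8,r1:Add3,r2:7,r3:1
  c18: CDB Add3=48  regs: r0:8,r1:48,r2:7,r3:1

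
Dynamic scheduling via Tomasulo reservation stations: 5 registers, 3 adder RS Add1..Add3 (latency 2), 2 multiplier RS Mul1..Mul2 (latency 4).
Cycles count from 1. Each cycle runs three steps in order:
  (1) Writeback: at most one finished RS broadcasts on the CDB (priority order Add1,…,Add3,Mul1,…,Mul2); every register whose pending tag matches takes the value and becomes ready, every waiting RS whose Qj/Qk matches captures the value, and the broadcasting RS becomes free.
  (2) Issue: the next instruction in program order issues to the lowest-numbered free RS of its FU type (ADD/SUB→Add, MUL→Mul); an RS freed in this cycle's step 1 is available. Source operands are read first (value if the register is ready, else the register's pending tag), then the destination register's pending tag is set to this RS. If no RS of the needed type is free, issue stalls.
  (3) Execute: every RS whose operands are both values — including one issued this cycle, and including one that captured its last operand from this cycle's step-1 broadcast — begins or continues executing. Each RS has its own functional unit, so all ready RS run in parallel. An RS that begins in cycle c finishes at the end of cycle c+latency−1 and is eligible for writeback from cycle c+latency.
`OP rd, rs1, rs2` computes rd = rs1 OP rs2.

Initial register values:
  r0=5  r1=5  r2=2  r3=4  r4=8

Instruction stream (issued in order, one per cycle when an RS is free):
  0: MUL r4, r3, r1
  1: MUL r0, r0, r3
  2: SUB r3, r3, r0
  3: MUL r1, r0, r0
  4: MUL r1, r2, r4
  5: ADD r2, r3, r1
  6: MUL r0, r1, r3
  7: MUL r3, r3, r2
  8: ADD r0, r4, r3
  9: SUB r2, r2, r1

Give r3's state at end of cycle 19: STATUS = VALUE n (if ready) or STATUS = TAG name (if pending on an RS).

cycle 1: issue MUL r4<-Mul1 // r0:5,r1:5,r2:2,r3:4,r4:Mul1
cycle 2: issue MUL r0<-Mul2 // r0:Mul2,r1:5,r2:2,r3:4,r4:Mul1
cycle 3: issue SUB r3<-Add1 // r0:Mul2,r1:5,r2:2,r3:Add1,r4:Mul1
cycle 4: stall // r0:Mul2,r1:5,r2:2,r3:Add1,r4:Mul1
cycle 5: CDB Mul1=20; issue MUL r1<-Mul1 // r0:Mul2,r1:Mul1,r2:2,r3:Add1,r4:20
cycle 6: CDB Mul2=20; issue MUL r1<-Mul2 // r0:20,r1:Mul2,r2:2,r3:Add1,r4:20
cycle 7: issue ADD r2<-Add2 // r0:20,r1:Mul2,r2:Add2,r3:Add1,r4:20
cycle 8: CDB Add1=-16; stall // r0:20,r1:Mul2,r2:Add2,r3:-16,r4:20
cycle 9: stall // r0:20,r1:Mul2,r2:Add2,r3:-16,r4:20
cycle 10: CDB Mul1=400; issue MUL r0<-Mul1 // r0:Mul1,r1:Mul2,r2:Add2,r3:-16,r4:20
cycle 11: CDB Mul2=40; issue MUL r3<-Mul2 // r0:Mul1,r1:40,r2:Add2,r3:Mul2,r4:20
cycle 12: issue ADD r0<-Add1 // r0:Add1,r1:40,r2:Add2,r3:Mul2,r4:20
cycle 13: CDB Add2=24; issue SUB r2<-Add2 // r0:Add1,r1:40,r2:Add2,r3:Mul2,r4:20
cycle 14: - // r0:Add1,r1:40,r2:Add2,r3:Mul2,r4:20
cycle 15: CDB Add2=-16 // r0:Add1,r1:40,r2:-16,r3:Mul2,r4:20
cycle 16: CDB Mul1=-640 // r0:Add1,r1:40,r2:-16,r3:Mul2,r4:20
cycle 17: CDB Mul2=-384 // r0:Add1,r1:40,r2:-16,r3:-384,r4:20
cycle 18: - // r0:Add1,r1:40,r2:-16,r3:-384,r4:20
cycle 19: CDB Add1=-364 // r0:-364,r1:40,r2:-16,r3:-384,r4:20

STATUS = VALUE -384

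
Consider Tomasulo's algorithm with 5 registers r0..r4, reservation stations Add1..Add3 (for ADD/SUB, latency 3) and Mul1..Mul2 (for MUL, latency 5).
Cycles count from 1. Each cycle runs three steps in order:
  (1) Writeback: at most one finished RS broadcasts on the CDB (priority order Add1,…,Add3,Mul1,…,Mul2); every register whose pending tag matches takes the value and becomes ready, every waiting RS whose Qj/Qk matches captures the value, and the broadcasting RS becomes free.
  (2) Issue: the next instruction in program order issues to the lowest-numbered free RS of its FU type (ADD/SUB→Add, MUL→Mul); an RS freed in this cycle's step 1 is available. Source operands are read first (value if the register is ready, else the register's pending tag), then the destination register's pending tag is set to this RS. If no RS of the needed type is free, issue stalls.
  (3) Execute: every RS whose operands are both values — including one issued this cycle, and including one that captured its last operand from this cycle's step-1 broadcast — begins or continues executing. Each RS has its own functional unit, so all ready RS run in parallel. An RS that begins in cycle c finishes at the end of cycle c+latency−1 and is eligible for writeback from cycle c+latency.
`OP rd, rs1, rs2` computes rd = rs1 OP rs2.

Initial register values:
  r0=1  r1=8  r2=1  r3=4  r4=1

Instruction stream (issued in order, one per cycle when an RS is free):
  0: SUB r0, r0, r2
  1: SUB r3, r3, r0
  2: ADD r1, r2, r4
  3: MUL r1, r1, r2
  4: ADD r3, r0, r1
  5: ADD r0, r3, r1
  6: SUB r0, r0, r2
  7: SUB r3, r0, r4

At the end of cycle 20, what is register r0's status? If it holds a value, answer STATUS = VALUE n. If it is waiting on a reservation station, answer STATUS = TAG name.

cycle 1: issue SUB r0<-Add1 // r0:Add1,r1:8,r2:1,r3:4,r4:1
cycle 2: issue SUB r3<-Add2 // r0:Add1,r1:8,r2:1,r3:Add2,r4:1
cycle 3: issue ADD r1<-Add3 // r0:Add1,r1:Add3,r2:1,r3:Add2,r4:1
cycle 4: CDB Add1=0; issue MUL r1<-Mul1 // r0:0,r1:Mul1,r2:1,r3:Add2,r4:1
cycle 5: issue ADD r3<-Add1 // r0:0,r1:Mul1,r2:1,r3:Add1,r4:1
cycle 6: CDB Add3=2; issue ADD r0<-Add3 // r0:Add3,r1:Mul1,r2:1,r3:Add1,r4:1
cycle 7: CDB Add2=4; issue SUB r0<-Add2 // r0:Add2,r1:Mul1,r2:1,r3:Add1,r4:1
cycle 8: stall // r0:Add2,r1:Mul1,r2:1,r3:Add1,r4:1
cycle 9: stall // r0:Add2,r1:Mul1,r2:1,r3:Add1,r4:1
cycle 10: stall // r0:Add2,r1:Mul1,r2:1,r3:Add1,r4:1
cycle 11: CDB Mul1=2; stall // r0:Add2,r1:2,r2:1,r3:Add1,r4:1
cycle 12: stall // r0:Add2,r1:2,r2:1,r3:Add1,r4:1
cycle 13: stall // r0:Add2,r1:2,r2:1,r3:Add1,r4:1
cycle 14: CDB Add1=2; issue SUB r3<-Add1 // r0:Add2,r1:2,r2:1,r3:Add1,r4:1
cycle 15: - // r0:Add2,r1:2,r2:1,r3:Add1,r4:1
cycle 16: - // r0:Add2,r1:2,r2:1,r3:Add1,r4:1
cycle 17: CDB Add3=4 // r0:Add2,r1:2,r2:1,r3:Add1,r4:1
cycle 18: - // r0:Add2,r1:2,r2:1,r3:Add1,r4:1
cycle 19: - // r0:Add2,r1:2,r2:1,r3:Add1,r4:1
cycle 20: CDB Add2=3 // r0:3,r1:2,r2:1,r3:Add1,r4:1

STATUS = VALUE 3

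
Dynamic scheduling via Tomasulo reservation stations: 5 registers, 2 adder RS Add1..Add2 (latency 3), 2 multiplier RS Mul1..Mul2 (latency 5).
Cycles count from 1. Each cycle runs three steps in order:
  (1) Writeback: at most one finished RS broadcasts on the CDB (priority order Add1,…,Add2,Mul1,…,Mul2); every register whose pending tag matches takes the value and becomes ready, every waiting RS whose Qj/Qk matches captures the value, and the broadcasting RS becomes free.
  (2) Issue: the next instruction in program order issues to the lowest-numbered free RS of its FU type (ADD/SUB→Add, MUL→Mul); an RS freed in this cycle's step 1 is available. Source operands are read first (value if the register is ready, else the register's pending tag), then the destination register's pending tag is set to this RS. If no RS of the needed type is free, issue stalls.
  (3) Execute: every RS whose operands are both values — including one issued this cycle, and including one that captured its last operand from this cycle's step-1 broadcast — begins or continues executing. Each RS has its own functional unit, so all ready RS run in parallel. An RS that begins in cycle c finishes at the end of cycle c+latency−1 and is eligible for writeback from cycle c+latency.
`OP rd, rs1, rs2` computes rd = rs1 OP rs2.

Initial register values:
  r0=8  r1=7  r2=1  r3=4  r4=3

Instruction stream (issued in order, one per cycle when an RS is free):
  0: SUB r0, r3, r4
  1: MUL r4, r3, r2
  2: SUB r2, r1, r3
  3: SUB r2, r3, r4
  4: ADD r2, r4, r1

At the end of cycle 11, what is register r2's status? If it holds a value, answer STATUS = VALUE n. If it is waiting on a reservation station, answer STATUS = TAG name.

STATUS = VALUE 11

c1: issue SUB r0<-Add1 | r0:Add1,r1:7,r2:1,r3:4,r4:3
c2: issue MUL r4<-Mul1 | r0:Add1,r1:7,r2:1,r3:4,r4:Mul1
c3: issue SUB r2<-Add2 | r0:Add1,r1:7,r2:Add2,r3:4,r4:Mul1
c4: CDB Add1=1; issue SUB r2<-Add1 | r0:1,r1:7,r2:Add1,r3:4,r4:Mul1
c5: stall | r0:1,r1:7,r2:Add1,r3:4,r4:Mul1
c6: CDB Add2=3; issue ADD r2<-Add2 | r0:1,r1:7,r2:Add2,r3:4,r4:Mul1
c7: CDB Mul1=4 | r0:1,r1:7,r2:Add2,r3:4,r4:4
c8: - | r0:1,r1:7,r2:Add2,r3:4,r4:4
c9: - | r0:1,r1:7,r2:Add2,r3:4,r4:4
c10: CDB Add1=0 | r0:1,r1:7,r2:Add2,r3:4,r4:4
c11: CDB Add2=11 | r0:1,r1:7,r2:11,r3:4,r4:4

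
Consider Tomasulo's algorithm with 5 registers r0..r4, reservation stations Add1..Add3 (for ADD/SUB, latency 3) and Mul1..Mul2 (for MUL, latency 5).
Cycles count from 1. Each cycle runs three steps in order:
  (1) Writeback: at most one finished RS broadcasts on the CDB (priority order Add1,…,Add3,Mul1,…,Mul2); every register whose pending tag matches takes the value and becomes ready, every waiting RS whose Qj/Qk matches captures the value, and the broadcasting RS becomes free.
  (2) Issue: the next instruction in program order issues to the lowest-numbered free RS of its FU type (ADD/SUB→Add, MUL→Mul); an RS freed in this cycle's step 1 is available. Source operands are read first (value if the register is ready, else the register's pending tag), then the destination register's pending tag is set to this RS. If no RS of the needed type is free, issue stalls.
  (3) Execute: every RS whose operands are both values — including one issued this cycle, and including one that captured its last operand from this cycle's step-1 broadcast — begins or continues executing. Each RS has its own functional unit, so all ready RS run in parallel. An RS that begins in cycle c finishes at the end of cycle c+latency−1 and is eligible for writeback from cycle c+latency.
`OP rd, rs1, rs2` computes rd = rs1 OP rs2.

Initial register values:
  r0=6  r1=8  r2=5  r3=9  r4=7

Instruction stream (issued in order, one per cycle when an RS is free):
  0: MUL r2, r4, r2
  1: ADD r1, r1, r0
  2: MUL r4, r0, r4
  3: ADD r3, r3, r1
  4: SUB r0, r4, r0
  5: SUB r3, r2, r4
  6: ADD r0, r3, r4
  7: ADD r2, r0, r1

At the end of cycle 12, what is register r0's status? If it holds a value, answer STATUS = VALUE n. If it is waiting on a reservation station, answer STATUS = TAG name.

  c1: issue MUL r2<-Mul1  regs: r0:6,r1:8,r2:Mul1,r3:9,r4:7
  c2: issue ADD r1<-Add1  regs: r0:6,r1:Add1,r2:Mul1,r3:9,r4:7
  c3: issue MUL r4<-Mul2  regs: r0:6,r1:Add1,r2:Mul1,r3:9,r4:Mul2
  c4: issue ADD r3<-Add2  regs: r0:6,r1:Add1,r2:Mul1,r3:Add2,r4:Mul2
  c5: CDB Add1=14; issue SUB r0<-Add1  regs: r0:Add1,r1:14,r2:Mul1,r3:Add2,r4:Mul2
  c6: CDB Mul1=35; issue SUB r3<-Add3  regs: r0:Add1,r1:14,r2:35,r3:Add3,r4:Mul2
  c7: stall  regs: r0:Add1,r1:14,r2:35,r3:Add3,r4:Mul2
  c8: CDB Add2=23; issue ADD r0<-Add2  regs: r0:Add2,r1:14,r2:35,r3:Add3,r4:Mul2
  c9: CDB Mul2=42; stall  regs: r0:Add2,r1:14,r2:35,r3:Add3,r4:42
  c10: stall  regs: r0:Add2,r1:14,r2:35,r3:Add3,r4:42
  c11: stall  regs: r0:Add2,r1:14,r2:35,r3:Add3,r4:42
  c12: CDB Add1=36; issue ADD r2<-Add1  regs: r0:Add2,r1:14,r2:Add1,r3:Add3,r4:42

STATUS = TAG Add2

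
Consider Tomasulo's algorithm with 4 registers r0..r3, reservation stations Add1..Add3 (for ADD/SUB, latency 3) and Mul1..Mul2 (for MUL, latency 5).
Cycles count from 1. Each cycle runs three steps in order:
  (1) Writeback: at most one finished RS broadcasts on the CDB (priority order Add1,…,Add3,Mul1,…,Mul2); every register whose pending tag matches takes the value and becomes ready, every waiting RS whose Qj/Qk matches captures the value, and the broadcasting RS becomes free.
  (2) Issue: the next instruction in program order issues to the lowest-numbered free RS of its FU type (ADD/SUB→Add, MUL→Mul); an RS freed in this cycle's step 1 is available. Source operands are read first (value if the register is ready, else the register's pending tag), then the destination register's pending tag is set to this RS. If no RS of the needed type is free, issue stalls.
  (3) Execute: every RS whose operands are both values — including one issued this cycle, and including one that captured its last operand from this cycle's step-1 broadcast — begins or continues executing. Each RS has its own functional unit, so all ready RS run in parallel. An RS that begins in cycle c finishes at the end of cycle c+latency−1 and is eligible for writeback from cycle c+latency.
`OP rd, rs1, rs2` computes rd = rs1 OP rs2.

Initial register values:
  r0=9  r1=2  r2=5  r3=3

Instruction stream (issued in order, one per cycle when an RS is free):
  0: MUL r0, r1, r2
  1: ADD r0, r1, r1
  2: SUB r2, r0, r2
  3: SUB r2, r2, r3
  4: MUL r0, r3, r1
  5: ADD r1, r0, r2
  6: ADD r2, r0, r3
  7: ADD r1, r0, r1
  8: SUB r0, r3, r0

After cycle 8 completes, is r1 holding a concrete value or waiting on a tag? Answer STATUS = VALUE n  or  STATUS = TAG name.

STATUS = TAG Add1

cycle 1: issue MUL r0<-Mul1 // r0:Mul1,r1:2,r2:5,r3:3
cycle 2: issue ADD r0<-Add1 // r0:Add1,r1:2,r2:5,r3:3
cycle 3: issue SUB r2<-Add2 // r0:Add1,r1:2,r2:Add2,r3:3
cycle 4: issue SUB r2<-Add3 // r0:Add1,r1:2,r2:Add3,r3:3
cycle 5: CDB Add1=4; issue MUL r0<-Mul2 // r0:Mul2,r1:2,r2:Add3,r3:3
cycle 6: CDB Mul1=10; issue ADD r1<-Add1 // r0:Mul2,r1:Add1,r2:Add3,r3:3
cycle 7: stall // r0:Mul2,r1:Add1,r2:Add3,r3:3
cycle 8: CDB Add2=-1; issue ADD r2<-Add2 // r0:Mul2,r1:Add1,r2:Add2,r3:3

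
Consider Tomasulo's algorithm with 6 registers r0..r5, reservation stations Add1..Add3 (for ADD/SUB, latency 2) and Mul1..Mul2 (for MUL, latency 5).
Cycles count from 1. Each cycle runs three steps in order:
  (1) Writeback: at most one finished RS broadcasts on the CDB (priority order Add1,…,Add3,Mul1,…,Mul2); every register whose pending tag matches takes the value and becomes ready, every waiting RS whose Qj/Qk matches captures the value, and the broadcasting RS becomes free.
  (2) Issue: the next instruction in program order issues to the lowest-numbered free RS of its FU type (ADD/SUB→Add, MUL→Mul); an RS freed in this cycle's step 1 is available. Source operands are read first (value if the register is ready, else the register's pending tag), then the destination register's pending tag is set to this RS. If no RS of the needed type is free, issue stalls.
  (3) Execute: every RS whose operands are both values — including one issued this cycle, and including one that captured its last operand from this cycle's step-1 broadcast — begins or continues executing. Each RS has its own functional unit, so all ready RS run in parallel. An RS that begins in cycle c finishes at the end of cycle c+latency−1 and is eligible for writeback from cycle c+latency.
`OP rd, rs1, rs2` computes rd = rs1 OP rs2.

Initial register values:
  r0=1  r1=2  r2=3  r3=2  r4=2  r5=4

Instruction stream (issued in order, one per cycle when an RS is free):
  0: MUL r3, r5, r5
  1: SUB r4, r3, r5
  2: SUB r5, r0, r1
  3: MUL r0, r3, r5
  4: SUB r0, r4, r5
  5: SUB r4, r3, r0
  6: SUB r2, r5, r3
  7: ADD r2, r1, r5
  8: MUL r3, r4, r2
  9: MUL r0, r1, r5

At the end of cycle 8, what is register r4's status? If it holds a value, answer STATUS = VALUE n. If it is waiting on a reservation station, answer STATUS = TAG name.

STATUS = TAG Add3

c1: issue MUL r3<-Mul1 | r0:1,r1:2,r2:3,r3:Mul1,r4:2,r5:4
c2: issue SUB r4<-Add1 | r0:1,r1:2,r2:3,r3:Mul1,r4:Add1,r5:4
c3: issue SUB r5<-Add2 | r0:1,r1:2,r2:3,r3:Mul1,r4:Add1,r5:Add2
c4: issue MUL r0<-Mul2 | r0:Mul2,r1:2,r2:3,r3:Mul1,r4:Add1,r5:Add2
c5: CDB Add2=-1; issue SUB r0<-Add2 | r0:Add2,r1:2,r2:3,r3:Mul1,r4:Add1,r5:-1
c6: CDB Mul1=16; issue SUB r4<-Add3 | r0:Add2,r1:2,r2:3,r3:16,r4:Add3,r5:-1
c7: stall | r0:Add2,r1:2,r2:3,r3:16,r4:Add3,r5:-1
c8: CDB Add1=12; issue SUB r2<-Add1 | r0:Add2,r1:2,r2:Add1,r3:16,r4:Add3,r5:-1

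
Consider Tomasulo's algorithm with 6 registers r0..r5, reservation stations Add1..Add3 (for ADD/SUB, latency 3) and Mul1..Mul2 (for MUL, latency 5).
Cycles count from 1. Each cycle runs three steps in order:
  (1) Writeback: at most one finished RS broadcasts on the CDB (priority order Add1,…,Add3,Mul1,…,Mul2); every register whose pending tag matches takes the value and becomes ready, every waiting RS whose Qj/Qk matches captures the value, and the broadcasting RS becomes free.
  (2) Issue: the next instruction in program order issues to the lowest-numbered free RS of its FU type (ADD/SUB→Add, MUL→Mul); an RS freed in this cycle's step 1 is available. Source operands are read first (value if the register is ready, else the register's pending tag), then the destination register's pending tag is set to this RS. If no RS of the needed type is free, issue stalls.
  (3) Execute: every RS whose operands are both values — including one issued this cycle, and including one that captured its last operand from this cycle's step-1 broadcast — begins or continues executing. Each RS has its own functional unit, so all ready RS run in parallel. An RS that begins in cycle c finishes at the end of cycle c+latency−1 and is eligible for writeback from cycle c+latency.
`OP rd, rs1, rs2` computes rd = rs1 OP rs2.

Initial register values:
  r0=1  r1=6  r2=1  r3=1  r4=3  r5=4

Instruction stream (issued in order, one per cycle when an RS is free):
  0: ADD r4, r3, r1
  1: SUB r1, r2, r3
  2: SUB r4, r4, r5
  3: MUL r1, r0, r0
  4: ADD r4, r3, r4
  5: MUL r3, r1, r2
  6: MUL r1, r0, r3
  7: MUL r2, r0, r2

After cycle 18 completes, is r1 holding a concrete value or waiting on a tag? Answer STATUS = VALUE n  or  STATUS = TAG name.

STATUS = TAG Mul1

  c1: issue ADD r4<-Add1  regs: r0:1,r1:6,r2:1,r3:1,r4:Add1,r5:4
  c2: issue SUB r1<-Add2  regs: r0:1,r1:Add2,r2:1,r3:1,r4:Add1,r5:4
  c3: issue SUB r4<-Add3  regs: r0:1,r1:Add2,r2:1,r3:1,r4:Add3,r5:4
  c4: CDB Add1=7; issue MUL r1<-Mul1  regs: r0:1,r1:Mul1,r2:1,r3:1,r4:Add3,r5:4
  c5: CDB Add2=0; issue ADD r4<-Add1  regs: r0:1,r1:Mul1,r2:1,r3:1,r4:Add1,r5:4
  c6: issue MUL r3<-Mul2  regs: r0:1,r1:Mul1,r2:1,r3:Mul2,r4:Add1,r5:4
  c7: CDB Add3=3; stall  regs: r0:1,r1:Mul1,r2:1,r3:Mul2,r4:Add1,r5:4
  c8: stall  regs: r0:1,r1:Mul1,r2:1,r3:Mul2,r4:Add1,r5:4
  c9: CDB Mul1=1; issue MUL r1<-Mul1  regs: r0:1,r1:Mul1,r2:1,r3:Mul2,r4:Add1,r5:4
  c10: CDB Add1=4; stall  regs: r0:1,r1:Mul1,r2:1,r3:Mul2,r4:4,r5:4
  c11: stall  regs: r0:1,r1:Mul1,r2:1,r3:Mul2,r4:4,r5:4
  c12: stall  regs: r0:1,r1:Mul1,r2:1,r3:Mul2,r4:4,r5:4
  c13: stall  regs: r0:1,r1:Mul1,r2:1,r3:Mul2,r4:4,r5:4
  c14: CDB Mul2=1; issue MUL r2<-Mul2  regs: r0:1,r1:Mul1,r2:Mul2,r3:1,r4:4,r5:4
  c15: -  regs: r0:1,r1:Mul1,r2:Mul2,r3:1,r4:4,r5:4
  c16: -  regs: r0:1,r1:Mul1,r2:Mul2,r3:1,r4:4,r5:4
  c17: -  regs: r0:1,r1:Mul1,r2:Mul2,r3:1,r4:4,r5:4
  c18: -  regs: r0:1,r1:Mul1,r2:Mul2,r3:1,r4:4,r5:4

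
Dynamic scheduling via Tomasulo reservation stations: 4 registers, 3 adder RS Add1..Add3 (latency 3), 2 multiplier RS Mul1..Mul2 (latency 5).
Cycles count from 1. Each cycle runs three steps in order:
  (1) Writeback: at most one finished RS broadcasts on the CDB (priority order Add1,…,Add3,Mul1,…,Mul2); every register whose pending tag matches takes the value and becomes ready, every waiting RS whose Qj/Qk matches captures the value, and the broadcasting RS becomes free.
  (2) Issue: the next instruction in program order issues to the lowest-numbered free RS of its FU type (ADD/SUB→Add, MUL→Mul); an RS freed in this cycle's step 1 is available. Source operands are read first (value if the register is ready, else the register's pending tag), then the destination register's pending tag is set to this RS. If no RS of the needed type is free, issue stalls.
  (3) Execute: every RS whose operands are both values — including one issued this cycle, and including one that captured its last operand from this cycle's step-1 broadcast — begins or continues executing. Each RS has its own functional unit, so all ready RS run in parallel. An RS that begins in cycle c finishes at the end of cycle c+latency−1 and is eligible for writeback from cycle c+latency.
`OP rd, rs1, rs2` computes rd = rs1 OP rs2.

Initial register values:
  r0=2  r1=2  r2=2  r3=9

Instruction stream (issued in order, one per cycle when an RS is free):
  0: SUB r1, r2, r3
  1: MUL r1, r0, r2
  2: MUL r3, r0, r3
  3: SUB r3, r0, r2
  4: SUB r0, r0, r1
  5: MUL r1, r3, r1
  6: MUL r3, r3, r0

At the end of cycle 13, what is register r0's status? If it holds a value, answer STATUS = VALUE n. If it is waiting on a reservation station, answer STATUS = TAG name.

c1: issue SUB r1<-Add1 | r0:2,r1:Add1,r2:2,r3:9
c2: issue MUL r1<-Mul1 | r0:2,r1:Mul1,r2:2,r3:9
c3: issue MUL r3<-Mul2 | r0:2,r1:Mul1,r2:2,r3:Mul2
c4: CDB Add1=-7; issue SUB r3<-Add1 | r0:2,r1:Mul1,r2:2,r3:Add1
c5: issue SUB r0<-Add2 | r0:Add2,r1:Mul1,r2:2,r3:Add1
c6: stall | r0:Add2,r1:Mul1,r2:2,r3:Add1
c7: CDB Add1=0; stall | r0:Add2,r1:Mul1,r2:2,r3:0
c8: CDB Mul1=4; issue MUL r1<-Mul1 | r0:Add2,r1:Mul1,r2:2,r3:0
c9: CDB Mul2=18; issue MUL r3<-Mul2 | r0:Add2,r1:Mul1,r2:2,r3:Mul2
c10: - | r0:Add2,r1:Mul1,r2:2,r3:Mul2
c11: CDB Add2=-2 | r0:-2,r1:Mul1,r2:2,r3:Mul2
c12: - | r0:-2,r1:Mul1,r2:2,r3:Mul2
c13: CDB Mul1=0 | r0:-2,r1:0,r2:2,r3:Mul2

STATUS = VALUE -2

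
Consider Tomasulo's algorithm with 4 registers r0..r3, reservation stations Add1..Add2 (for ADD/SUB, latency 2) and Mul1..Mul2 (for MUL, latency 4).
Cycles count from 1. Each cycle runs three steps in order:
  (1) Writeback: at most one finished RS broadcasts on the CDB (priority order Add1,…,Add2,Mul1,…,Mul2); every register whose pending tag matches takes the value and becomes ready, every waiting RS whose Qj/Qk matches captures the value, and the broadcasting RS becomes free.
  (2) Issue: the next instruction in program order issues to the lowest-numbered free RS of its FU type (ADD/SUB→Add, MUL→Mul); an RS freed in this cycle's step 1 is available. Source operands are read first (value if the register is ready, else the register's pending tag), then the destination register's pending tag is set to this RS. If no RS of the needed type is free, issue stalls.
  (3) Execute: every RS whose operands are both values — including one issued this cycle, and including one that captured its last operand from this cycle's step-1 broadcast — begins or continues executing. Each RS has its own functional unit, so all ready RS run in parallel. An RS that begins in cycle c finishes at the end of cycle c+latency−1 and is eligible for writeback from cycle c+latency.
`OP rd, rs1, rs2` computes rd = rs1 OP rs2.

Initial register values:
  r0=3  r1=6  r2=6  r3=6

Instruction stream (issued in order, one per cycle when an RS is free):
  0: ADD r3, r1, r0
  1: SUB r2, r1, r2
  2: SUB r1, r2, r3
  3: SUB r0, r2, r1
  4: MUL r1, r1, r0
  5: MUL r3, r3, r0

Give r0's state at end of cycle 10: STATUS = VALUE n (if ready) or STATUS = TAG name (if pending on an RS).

  c1: issue ADD r3<-Add1  regs: r0:3,r1:6,r2:6,r3:Add1
  c2: issue SUB r2<-Add2  regs: r0:3,r1:6,r2:Add2,r3:Add1
  c3: CDB Add1=9; issue SUB r1<-Add1  regs: r0:3,r1:Add1,r2:Add2,r3:9
  c4: CDB Add2=0; issue SUB r0<-Add2  regs: r0:Add2,r1:Add1,r2:0,r3:9
  c5: issue MUL r1<-Mul1  regs: r0:Add2,r1:Mul1,r2:0,r3:9
  c6: CDB Add1=-9; issue MUL r3<-Mul2  regs: r0:Add2,r1:Mul1,r2:0,r3:Mul2
  c7: -  regs: r0:Add2,r1:Mul1,r2:0,r3:Mul2
  c8: CDB Add2=9  regs: r0:9,r1:Mul1,r2:0,r3:Mul2
  c9: -  regs: r0:9,r1:Mul1,r2:0,r3:Mul2
  c10: -  regs: r0:9,r1:Mul1,r2:0,r3:Mul2

STATUS = VALUE 9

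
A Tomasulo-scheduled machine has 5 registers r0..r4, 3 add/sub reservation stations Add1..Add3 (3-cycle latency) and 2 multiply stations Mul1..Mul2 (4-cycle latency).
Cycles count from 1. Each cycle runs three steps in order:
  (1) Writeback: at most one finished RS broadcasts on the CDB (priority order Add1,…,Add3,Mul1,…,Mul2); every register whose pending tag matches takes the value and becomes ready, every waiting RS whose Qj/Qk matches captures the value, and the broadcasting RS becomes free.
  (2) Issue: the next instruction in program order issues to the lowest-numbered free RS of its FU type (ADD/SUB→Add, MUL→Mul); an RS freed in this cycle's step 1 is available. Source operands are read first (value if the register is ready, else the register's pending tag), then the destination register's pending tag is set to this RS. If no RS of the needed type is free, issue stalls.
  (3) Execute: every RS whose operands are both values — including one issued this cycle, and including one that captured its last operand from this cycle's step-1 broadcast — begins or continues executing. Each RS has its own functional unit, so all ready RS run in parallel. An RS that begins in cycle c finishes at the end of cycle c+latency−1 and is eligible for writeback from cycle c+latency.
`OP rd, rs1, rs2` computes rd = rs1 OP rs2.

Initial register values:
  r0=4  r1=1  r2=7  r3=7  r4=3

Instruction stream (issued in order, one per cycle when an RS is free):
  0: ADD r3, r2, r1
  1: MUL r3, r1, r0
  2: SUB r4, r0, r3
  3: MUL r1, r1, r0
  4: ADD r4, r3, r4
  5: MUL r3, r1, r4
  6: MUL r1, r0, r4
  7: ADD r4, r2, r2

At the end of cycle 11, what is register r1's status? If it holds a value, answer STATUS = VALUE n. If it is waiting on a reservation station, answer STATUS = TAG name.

STATUS = TAG Mul2

c1: issue ADD r3<-Add1 | r0:4,r1:1,r2:7,r3:Add1,r4:3
c2: issue MUL r3<-Mul1 | r0:4,r1:1,r2:7,r3:Mul1,r4:3
c3: issue SUB r4<-Add2 | r0:4,r1:1,r2:7,r3:Mul1,r4:Add2
c4: CDB Add1=8; issue MUL r1<-Mul2 | r0:4,r1:Mul2,r2:7,r3:Mul1,r4:Add2
c5: issue ADD r4<-Add1 | r0:4,r1:Mul2,r2:7,r3:Mul1,r4:Add1
c6: CDB Mul1=4; issue MUL r3<-Mul1 | r0:4,r1:Mul2,r2:7,r3:Mul1,r4:Add1
c7: stall | r0:4,r1:Mul2,r2:7,r3:Mul1,r4:Add1
c8: CDB Mul2=4; issue MUL r1<-Mul2 | r0:4,r1:Mul2,r2:7,r3:Mul1,r4:Add1
c9: CDB Add2=0; issue ADD r4<-Add2 | r0:4,r1:Mul2,r2:7,r3:Mul1,r4:Add2
c10: - | r0:4,r1:Mul2,r2:7,r3:Mul1,r4:Add2
c11: - | r0:4,r1:Mul2,r2:7,r3:Mul1,r4:Add2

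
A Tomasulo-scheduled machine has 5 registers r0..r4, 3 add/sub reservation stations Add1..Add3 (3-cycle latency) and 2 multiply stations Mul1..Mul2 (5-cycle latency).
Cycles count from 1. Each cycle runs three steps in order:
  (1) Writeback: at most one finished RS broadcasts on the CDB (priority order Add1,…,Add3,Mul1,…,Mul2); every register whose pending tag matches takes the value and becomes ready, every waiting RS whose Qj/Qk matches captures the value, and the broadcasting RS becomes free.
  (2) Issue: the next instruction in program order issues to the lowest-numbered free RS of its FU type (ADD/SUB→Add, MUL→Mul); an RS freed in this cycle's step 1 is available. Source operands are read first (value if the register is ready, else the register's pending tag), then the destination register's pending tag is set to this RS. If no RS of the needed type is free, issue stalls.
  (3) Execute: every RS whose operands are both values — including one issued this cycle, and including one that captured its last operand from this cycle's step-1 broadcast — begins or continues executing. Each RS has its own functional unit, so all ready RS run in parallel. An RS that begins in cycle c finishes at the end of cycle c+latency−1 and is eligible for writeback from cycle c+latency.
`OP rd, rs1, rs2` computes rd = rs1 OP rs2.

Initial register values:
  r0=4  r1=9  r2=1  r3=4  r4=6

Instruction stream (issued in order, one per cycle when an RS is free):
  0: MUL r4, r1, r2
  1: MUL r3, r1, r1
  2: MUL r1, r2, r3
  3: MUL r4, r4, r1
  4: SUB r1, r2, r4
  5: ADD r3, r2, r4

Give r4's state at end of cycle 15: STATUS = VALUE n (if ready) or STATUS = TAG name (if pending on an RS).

STATUS = TAG Mul2

  c1: issue MUL r4<-Mul1  regs: r0:4,r1:9,r2:1,r3:4,r4:Mul1
  c2: issue MUL r3<-Mul2  regs: r0:4,r1:9,r2:1,r3:Mul2,r4:Mul1
  c3: stall  regs: r0:4,r1:9,r2:1,r3:Mul2,r4:Mul1
  c4: stall  regs: r0:4,r1:9,r2:1,r3:Mul2,r4:Mul1
  c5: stall  regs: r0:4,r1:9,r2:1,r3:Mul2,r4:Mul1
  c6: CDB Mul1=9; issue MUL r1<-Mul1  regs: r0:4,r1:Mul1,r2:1,r3:Mul2,r4:9
  c7: CDB Mul2=81; issue MUL r4<-Mul2  regs: r0:4,r1:Mul1,r2:1,r3:81,r4:Mul2
  c8: issue SUB r1<-Add1  regs: r0:4,r1:Add1,r2:1,r3:81,r4:Mul2
  c9: issue ADD r3<-Add2  regs: r0:4,r1:Add1,r2:1,r3:Add2,r4:Mul2
  c10: -  regs: r0:4,r1:Add1,r2:1,r3:Add2,r4:Mul2
  c11: -  regs: r0:4,r1:Add1,r2:1,r3:Add2,r4:Mul2
  c12: CDB Mul1=81  regs: r0:4,r1:Add1,r2:1,r3:Add2,r4:Mul2
  c13: -  regs: r0:4,r1:Add1,r2:1,r3:Add2,r4:Mul2
  c14: -  regs: r0:4,r1:Add1,r2:1,r3:Add2,r4:Mul2
  c15: -  regs: r0:4,r1:Add1,r2:1,r3:Add2,r4:Mul2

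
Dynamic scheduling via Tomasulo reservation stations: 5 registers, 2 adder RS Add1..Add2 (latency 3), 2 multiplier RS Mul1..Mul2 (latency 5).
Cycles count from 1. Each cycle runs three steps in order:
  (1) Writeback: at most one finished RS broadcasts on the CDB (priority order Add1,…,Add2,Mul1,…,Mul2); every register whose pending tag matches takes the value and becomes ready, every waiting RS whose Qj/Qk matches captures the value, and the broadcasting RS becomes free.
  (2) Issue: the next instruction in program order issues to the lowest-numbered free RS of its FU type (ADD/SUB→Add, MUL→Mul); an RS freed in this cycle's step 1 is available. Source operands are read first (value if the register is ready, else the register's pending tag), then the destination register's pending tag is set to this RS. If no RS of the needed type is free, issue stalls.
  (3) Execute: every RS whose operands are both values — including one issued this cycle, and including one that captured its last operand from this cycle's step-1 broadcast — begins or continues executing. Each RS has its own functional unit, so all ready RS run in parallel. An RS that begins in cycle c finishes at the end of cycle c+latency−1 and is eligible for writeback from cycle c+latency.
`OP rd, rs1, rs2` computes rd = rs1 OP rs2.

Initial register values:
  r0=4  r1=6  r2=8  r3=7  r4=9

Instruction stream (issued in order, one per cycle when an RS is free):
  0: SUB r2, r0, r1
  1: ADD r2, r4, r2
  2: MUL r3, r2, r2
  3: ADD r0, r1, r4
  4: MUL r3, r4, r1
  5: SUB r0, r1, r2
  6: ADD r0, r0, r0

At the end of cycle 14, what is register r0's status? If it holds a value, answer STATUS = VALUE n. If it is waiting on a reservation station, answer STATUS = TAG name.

c1: issue SUB r2<-Add1 | r0:4,r1:6,r2:Add1,r3:7,r4:9
c2: issue ADD r2<-Add2 | r0:4,r1:6,r2:Add2,r3:7,r4:9
c3: issue MUL r3<-Mul1 | r0:4,r1:6,r2:Add2,r3:Mul1,r4:9
c4: CDB Add1=-2; issue ADD r0<-Add1 | r0:Add1,r1:6,r2:Add2,r3:Mul1,r4:9
c5: issue MUL r3<-Mul2 | r0:Add1,r1:6,r2:Add2,r3:Mul2,r4:9
c6: stall | r0:Add1,r1:6,r2:Add2,r3:Mul2,r4:9
c7: CDB Add1=15; issue SUB r0<-Add1 | r0:Add1,r1:6,r2:Add2,r3:Mul2,r4:9
c8: CDB Add2=7; issue ADD r0<-Add2 | r0:Add2,r1:6,r2:7,r3:Mul2,r4:9
c9: - | r0:Add2,r1:6,r2:7,r3:Mul2,r4:9
c10: CDB Mul2=54 | r0:Add2,r1:6,r2:7,r3:54,r4:9
c11: CDB Add1=-1 | r0:Add2,r1:6,r2:7,r3:54,r4:9
c12: - | r0:Add2,r1:6,r2:7,r3:54,r4:9
c13: CDB Mul1=49 | r0:Add2,r1:6,r2:7,r3:54,r4:9
c14: CDB Add2=-2 | r0:-2,r1:6,r2:7,r3:54,r4:9

STATUS = VALUE -2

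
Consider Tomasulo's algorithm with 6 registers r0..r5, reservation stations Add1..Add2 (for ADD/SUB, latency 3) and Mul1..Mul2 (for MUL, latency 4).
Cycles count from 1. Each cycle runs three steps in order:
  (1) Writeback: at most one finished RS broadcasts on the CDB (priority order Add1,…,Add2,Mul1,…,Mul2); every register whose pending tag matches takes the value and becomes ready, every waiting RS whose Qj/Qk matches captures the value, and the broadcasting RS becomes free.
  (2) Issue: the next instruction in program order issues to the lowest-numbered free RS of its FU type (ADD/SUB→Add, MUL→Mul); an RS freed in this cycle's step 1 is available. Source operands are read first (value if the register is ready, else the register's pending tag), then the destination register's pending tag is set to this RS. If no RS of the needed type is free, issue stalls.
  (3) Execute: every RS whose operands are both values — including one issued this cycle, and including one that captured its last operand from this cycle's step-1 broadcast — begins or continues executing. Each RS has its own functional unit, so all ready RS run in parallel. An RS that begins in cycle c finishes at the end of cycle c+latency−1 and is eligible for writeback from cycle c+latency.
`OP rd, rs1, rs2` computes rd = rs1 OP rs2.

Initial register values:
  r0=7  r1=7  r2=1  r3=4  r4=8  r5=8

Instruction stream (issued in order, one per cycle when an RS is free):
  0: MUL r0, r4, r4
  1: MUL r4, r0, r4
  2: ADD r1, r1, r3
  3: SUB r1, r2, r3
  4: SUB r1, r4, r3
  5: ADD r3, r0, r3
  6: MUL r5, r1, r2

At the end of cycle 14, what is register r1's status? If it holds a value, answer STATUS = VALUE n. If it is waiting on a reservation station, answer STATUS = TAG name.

STATUS = VALUE 508

c1: issue MUL r0<-Mul1 | r0:Mul1,r1:7,r2:1,r3:4,r4:8,r5:8
c2: issue MUL r4<-Mul2 | r0:Mul1,r1:7,r2:1,r3:4,r4:Mul2,r5:8
c3: issue ADD r1<-Add1 | r0:Mul1,r1:Add1,r2:1,r3:4,r4:Mul2,r5:8
c4: issue SUB r1<-Add2 | r0:Mul1,r1:Add2,r2:1,r3:4,r4:Mul2,r5:8
c5: CDB Mul1=64; stall | r0:64,r1:Add2,r2:1,r3:4,r4:Mul2,r5:8
c6: CDB Add1=11; issue SUB r1<-Add1 | r0:64,r1:Add1,r2:1,r3:4,r4:Mul2,r5:8
c7: CDB Add2=-3; issue ADD r3<-Add2 | r0:64,r1:Add1,r2:1,r3:Add2,r4:Mul2,r5:8
c8: issue MUL r5<-Mul1 | r0:64,r1:Add1,r2:1,r3:Add2,r4:Mul2,r5:Mul1
c9: CDB Mul2=512 | r0:64,r1:Add1,r2:1,r3:Add2,r4:512,r5:Mul1
c10: CDB Add2=68 | r0:64,r1:Add1,r2:1,r3:68,r4:512,r5:Mul1
c11: - | r0:64,r1:Add1,r2:1,r3:68,r4:512,r5:Mul1
c12: CDB Add1=508 | r0:64,r1:508,r2:1,r3:68,r4:512,r5:Mul1
c13: - | r0:64,r1:508,r2:1,r3:68,r4:512,r5:Mul1
c14: - | r0:64,r1:508,r2:1,r3:68,r4:512,r5:Mul1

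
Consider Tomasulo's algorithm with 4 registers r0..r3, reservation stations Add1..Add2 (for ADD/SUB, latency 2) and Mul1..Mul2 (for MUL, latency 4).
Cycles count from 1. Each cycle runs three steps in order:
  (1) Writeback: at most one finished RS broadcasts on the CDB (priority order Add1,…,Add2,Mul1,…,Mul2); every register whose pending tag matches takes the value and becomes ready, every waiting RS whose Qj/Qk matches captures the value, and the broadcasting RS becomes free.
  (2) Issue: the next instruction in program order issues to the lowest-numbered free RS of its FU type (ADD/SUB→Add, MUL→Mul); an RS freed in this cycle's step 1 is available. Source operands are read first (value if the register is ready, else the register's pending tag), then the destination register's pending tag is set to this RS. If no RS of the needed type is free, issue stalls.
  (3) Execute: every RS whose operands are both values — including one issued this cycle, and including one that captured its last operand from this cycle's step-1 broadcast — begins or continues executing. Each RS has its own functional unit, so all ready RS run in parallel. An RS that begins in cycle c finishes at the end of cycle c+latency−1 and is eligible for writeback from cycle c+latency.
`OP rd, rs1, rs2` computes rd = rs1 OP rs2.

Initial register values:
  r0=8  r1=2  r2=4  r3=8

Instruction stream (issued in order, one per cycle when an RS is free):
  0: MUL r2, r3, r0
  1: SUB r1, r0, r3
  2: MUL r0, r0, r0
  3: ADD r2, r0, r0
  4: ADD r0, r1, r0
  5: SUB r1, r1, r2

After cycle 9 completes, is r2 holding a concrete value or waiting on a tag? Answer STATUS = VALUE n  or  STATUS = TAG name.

STATUS = VALUE 128

cycle 1: issue MUL r2<-Mul1 // r0:8,r1:2,r2:Mul1,r3:8
cycle 2: issue SUB r1<-Add1 // r0:8,r1:Add1,r2:Mul1,r3:8
cycle 3: issue MUL r0<-Mul2 // r0:Mul2,r1:Add1,r2:Mul1,r3:8
cycle 4: CDB Add1=0; issue ADD r2<-Add1 // r0:Mul2,r1:0,r2:Add1,r3:8
cycle 5: CDB Mul1=64; issue ADD r0<-Add2 // r0:Add2,r1:0,r2:Add1,r3:8
cycle 6: stall // r0:Add2,r1:0,r2:Add1,r3:8
cycle 7: CDB Mul2=64; stall // r0:Add2,r1:0,r2:Add1,r3:8
cycle 8: stall // r0:Add2,r1:0,r2:Add1,r3:8
cycle 9: CDB Add1=128; issue SUB r1<-Add1 // r0:Add2,r1:Add1,r2:128,r3:8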